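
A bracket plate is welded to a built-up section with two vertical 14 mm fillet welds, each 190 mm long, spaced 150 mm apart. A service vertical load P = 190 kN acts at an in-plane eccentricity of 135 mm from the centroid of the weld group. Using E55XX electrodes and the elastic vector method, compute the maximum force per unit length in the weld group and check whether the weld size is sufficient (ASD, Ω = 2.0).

E55XX → F_EXX = 550 MPa.
Total weld length L_w = 380 mm. Treat welds as unit-width lines.
Polar moment about centroid: J = 2[d³/12 + d(b/2)²] = 2[190³/12 + 190×75²] = 3281000 mm³.
Direct shear f_v = P/L_w = 190×10³ / 380 = 500 N/mm (vertical).
Torsion M = P·e = 190×10³ × 135 = 25650000 N·mm.
Critical point at (x, y) = (75, 95) from centroid. f_tx = M·y/J = 742.8 N/mm; f_ty = M·x/J = 586.4 N/mm.
Resultant f_max = √[f_tx² + (f_v + f_ty)²] = √[742.8² + (500 + 586.4)²] = 1316 N/mm.
Capacity per unit length: r_n/Ω = (1/2.0) × 0.6 × 550 × (0.707 × 14) = 1633 N/mm.
1316 ≤ 1633 → adequate.

f_max ≈ 1320 N/mm; adequate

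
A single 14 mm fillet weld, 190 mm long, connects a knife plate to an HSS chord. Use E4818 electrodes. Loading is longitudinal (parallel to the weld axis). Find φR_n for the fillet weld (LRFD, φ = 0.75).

φR_n ≈ 406 kN

E48XX → F_EXX = 480 MPa.
Effective throat t_e = 0.707 × 14 = 9.898 mm.
Total length L = 190 mm; A_we = 9.898 × 190 = 1881 mm².
F_nw = 0.6 F_EXX = 0.6 × 480 = 288 MPa.
φR_n = 0.75 × 288 × 1881 × 10⁻³ = 406.2 kN.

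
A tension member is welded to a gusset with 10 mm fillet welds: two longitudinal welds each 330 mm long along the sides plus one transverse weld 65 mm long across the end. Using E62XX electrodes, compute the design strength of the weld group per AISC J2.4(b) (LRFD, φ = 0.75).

E62XX → F_EXX = 620 MPa.
t_e = 0.707 × 10 = 7.07 mm.
R_nwl = 0.6 × 620 × 7.07 × 660 × 10⁻³ = 1736 kN (longitudinal, 2 welds).
R_nwt = 0.6 × 620 × 7.07 × 65 × 10⁻³ = 171 kN (transverse, base value).
(i) R_nwl + R_nwt = 1907 kN; (ii) 0.85 R_nwl + 1.5 R_nwt = 1732 kN.
R_n = max = 1907 kN [governs: (i)]; φR_n = 1430 kN.

φR_n ≈ 1430 kN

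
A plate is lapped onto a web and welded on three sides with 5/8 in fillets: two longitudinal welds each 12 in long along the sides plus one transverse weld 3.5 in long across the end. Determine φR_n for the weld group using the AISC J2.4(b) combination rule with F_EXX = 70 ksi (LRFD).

t_e = 0.707 × 0.625 = 0.4419 in.
R_nwl = 0.6 × 70 × 0.4419 × 24 = 445.4 kip (longitudinal, 2 welds).
R_nwt = 0.6 × 70 × 0.4419 × 3.5 = 64.96 kip (transverse, base value).
(i) R_nwl + R_nwt = 510.4 kip; (ii) 0.85 R_nwl + 1.5 R_nwt = 476 kip.
R_n = max = 510.4 kip [governs: (i)]; φR_n = 382.8 kip.

φR_n ≈ 383 kip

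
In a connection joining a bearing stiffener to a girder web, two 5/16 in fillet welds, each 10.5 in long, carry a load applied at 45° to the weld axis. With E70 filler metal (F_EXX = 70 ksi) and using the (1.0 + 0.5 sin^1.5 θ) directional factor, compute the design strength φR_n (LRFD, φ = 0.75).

φR_n ≈ 190 kip

t_e = 0.707 × 0.3125 = 0.2209 in; A_we = 0.2209 × 21 = 4.64 in².
Directional factor: 1.0 + 0.5 sin^1.5(45°) = 1.297.
F_nw = 0.6 × 70 × 1.297 = 54.49 ksi.
φR_n = 0.75 × 54.49 × 4.64 = 189.6 kip.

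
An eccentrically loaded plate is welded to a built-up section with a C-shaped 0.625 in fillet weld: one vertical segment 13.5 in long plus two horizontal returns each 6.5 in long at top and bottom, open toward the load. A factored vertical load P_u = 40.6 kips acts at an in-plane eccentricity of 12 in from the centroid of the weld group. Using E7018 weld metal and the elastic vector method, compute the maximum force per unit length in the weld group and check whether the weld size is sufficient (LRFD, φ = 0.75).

E70XX → F_EXX = 70 ksi.
Total weld length L_w = 26.5 in. Treat welds as unit-width lines.
Centroid: x̄ = 2×6.5×3.25 / 26.5 = 1.594 in from the vertical weld.
Polar moment about centroid: J = I_x + I_y = [13.5³/12 + 2×6.5×6.75²] + [13.5×1.594² + 2(6.5³/12 + 6.5×1.656²)] = 913.1 in³.
Direct shear f_v = P/L_w = 40.6 / 26.5 = 1.532 kip/in (vertical).
Torsion M = P·e = 40.6 × 12 = 487.2 kip·in.
Critical point at (x, y) = (4.906, 6.75) from centroid. f_tx = M·y/J = 3.602 kip/in; f_ty = M·x/J = 2.618 kip/in.
Resultant f_max = √[f_tx² + (f_v + f_ty)²] = √[3.602² + (1.532 + 2.618)²] = 5.495 kip/in.
Capacity per unit length: φr_n = 0.75 × 0.6 × 70 × (0.707 × 0.625) = 13.92 kip/in.
5.495 ≤ 13.92 → adequate.

f_max ≈ 5.49 kip/in; adequate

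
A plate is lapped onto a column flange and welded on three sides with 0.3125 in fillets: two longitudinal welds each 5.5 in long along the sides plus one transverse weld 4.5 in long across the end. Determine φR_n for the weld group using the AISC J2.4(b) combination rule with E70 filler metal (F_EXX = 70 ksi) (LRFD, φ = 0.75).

φR_n ≈ 112 kip

t_e = 0.707 × 0.3125 = 0.2209 in.
R_nwl = 0.6 × 70 × 0.2209 × 11 = 102.1 kip (longitudinal, 2 welds).
R_nwt = 0.6 × 70 × 0.2209 × 4.5 = 41.76 kip (transverse, base value).
(i) R_nwl + R_nwt = 143.8 kip; (ii) 0.85 R_nwl + 1.5 R_nwt = 149.4 kip.
R_n = max = 149.4 kip [governs: (ii)]; φR_n = 112 kip.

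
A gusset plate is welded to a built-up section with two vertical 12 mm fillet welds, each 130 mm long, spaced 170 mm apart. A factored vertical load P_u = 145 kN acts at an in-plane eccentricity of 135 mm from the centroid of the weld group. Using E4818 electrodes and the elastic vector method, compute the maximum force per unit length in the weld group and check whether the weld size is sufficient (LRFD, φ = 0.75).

E48XX → F_EXX = 480 MPa.
Total weld length L_w = 260 mm. Treat welds as unit-width lines.
Polar moment about centroid: J = 2[d³/12 + d(b/2)²] = 2[130³/12 + 130×85²] = 2245000 mm³.
Direct shear f_v = P/L_w = 145×10³ / 260 = 557.7 N/mm (vertical).
Torsion M = P·e = 145×10³ × 135 = 19575000 N·mm.
Critical point at (x, y) = (85, 65) from centroid. f_tx = M·y/J = 566.8 N/mm; f_ty = M·x/J = 741.3 N/mm.
Resultant f_max = √[f_tx² + (f_v + f_ty)²] = √[566.8² + (557.7 + 741.3)²] = 1417 N/mm.
Capacity per unit length: φr_n = 0.75 × 0.6 × 480 × (0.707 × 12) = 1833 N/mm.
1417 ≤ 1833 → adequate.

f_max ≈ 1420 N/mm; adequate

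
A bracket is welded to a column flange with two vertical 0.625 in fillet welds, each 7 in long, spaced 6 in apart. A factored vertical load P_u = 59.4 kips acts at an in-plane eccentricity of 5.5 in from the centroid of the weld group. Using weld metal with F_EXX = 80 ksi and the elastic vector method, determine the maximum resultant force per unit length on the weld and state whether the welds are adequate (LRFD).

Total weld length L_w = 14 in. Treat welds as unit-width lines.
Polar moment about centroid: J = 2[d³/12 + d(b/2)²] = 2[7³/12 + 7×3²] = 183.2 in³.
Direct shear f_v = P/L_w = 59.4 / 14 = 4.243 kip/in (vertical).
Torsion M = P·e = 59.4 × 5.5 = 326.7 kip·in.
Critical point at (x, y) = (3, 3.5) from centroid. f_tx = M·y/J = 6.243 kip/in; f_ty = M·x/J = 5.351 kip/in.
Resultant f_max = √[f_tx² + (f_v + f_ty)²] = √[6.243² + (4.243 + 5.351)²] = 11.45 kip/in.
Capacity per unit length: φr_n = 0.75 × 0.6 × 80 × (0.707 × 0.625) = 15.91 kip/in.
11.45 ≤ 15.91 → adequate.

f_max ≈ 11.4 kip/in; adequate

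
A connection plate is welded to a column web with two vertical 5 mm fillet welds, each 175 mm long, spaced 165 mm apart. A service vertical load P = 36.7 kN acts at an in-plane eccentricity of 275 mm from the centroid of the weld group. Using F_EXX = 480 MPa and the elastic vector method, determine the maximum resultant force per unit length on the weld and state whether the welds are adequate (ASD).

f_max ≈ 449 N/mm; adequate

Total weld length L_w = 350 mm. Treat welds as unit-width lines.
Polar moment about centroid: J = 2[d³/12 + d(b/2)²] = 2[175³/12 + 175×82.5²] = 3275000 mm³.
Direct shear f_v = P/L_w = 36.7×10³ / 350 = 104.9 N/mm (vertical).
Torsion M = P·e = 36.7×10³ × 275 = 10092000 N·mm.
Critical point at (x, y) = (82.5, 87.5) from centroid. f_tx = M·y/J = 269.6 N/mm; f_ty = M·x/J = 254.2 N/mm.
Resultant f_max = √[f_tx² + (f_v + f_ty)²] = √[269.6² + (104.9 + 254.2)²] = 449 N/mm.
Capacity per unit length: r_n/Ω = (1/2.0) × 0.6 × 480 × (0.707 × 5) = 509 N/mm.
449 ≤ 509 → adequate.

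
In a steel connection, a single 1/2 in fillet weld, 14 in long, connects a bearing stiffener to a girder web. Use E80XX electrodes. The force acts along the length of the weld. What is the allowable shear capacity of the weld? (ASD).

E80XX → F_EXX = 80 ksi.
Effective throat t_e = 0.707 × 0.5 = 0.3535 in.
Total length L = 14 in; A_we = 0.3535 × 14 = 4.949 in².
F_nw = 0.6 F_EXX = 0.6 × 80 = 48 ksi.
R_n = 48 × 4.949 = 237.6 kip; R_n/Ω = 237.6/2.0 = 118.8 kip.

R_n/Ω ≈ 119 kip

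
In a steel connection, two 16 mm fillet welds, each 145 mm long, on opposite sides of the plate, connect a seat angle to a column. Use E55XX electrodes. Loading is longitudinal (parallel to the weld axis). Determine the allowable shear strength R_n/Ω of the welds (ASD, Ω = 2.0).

R_n/Ω ≈ 541 kN

E55XX → F_EXX = 550 MPa.
Effective throat t_e = 0.707 × 16 = 11.31 mm.
Total length L = 290 mm; A_we = 11.31 × 290 = 3280 mm².
F_nw = 0.6 F_EXX = 0.6 × 550 = 330 MPa.
R_n = 330 × 3280 × 10⁻³ = 1083 kN; R_n/Ω = 1083/2.0 = 541.3 kN.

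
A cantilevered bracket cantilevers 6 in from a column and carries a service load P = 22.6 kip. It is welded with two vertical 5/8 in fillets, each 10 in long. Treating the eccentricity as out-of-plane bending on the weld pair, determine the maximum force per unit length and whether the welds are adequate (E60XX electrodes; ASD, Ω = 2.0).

f_max ≈ 4.22 kip/in; adequate

E60XX → F_EXX = 60 ksi.
L_w = 2 × 10 = 20 in; section modulus (unit throat) S = 2 × L²/6 = 33.33 in².
Direct shear f_v = P/L_w = 22.6/20 = 1.13 kip/in.
Moment M = P × e = 22.6 × 6 = 135.6 kip·in; bending f_b = M/S = 4.068 kip/in.
f_max = √(f_v² + f_b²) = √(1.13² + 4.068²) = 4.222 kip/in.
r_n/Ω = (1/2.0) × 0.6 × 60 × (0.707 × 0.625) = 7.954 kip/in → adequate.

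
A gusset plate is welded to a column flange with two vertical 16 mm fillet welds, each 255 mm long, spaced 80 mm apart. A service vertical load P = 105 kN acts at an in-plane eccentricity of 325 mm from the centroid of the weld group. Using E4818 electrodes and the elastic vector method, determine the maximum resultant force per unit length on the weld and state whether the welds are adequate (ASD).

f_max ≈ 1350 N/mm; adequate

E48XX → F_EXX = 480 MPa.
Total weld length L_w = 510 mm. Treat welds as unit-width lines.
Polar moment about centroid: J = 2[d³/12 + d(b/2)²] = 2[255³/12 + 255×40²] = 3580000 mm³.
Direct shear f_v = P/L_w = 105×10³ / 510 = 205.9 N/mm (vertical).
Torsion M = P·e = 105×10³ × 325 = 34125000 N·mm.
Critical point at (x, y) = (40, 127.5) from centroid. f_tx = M·y/J = 1215 N/mm; f_ty = M·x/J = 381.3 N/mm.
Resultant f_max = √[f_tx² + (f_v + f_ty)²] = √[1215² + (205.9 + 381.3)²] = 1350 N/mm.
Capacity per unit length: r_n/Ω = (1/2.0) × 0.6 × 480 × (0.707 × 16) = 1629 N/mm.
1350 ≤ 1629 → adequate.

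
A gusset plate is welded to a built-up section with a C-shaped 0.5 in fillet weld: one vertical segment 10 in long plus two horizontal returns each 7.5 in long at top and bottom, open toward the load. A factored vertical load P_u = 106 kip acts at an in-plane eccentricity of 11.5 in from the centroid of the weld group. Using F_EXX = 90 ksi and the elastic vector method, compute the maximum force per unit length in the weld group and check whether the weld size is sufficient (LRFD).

Total weld length L_w = 25 in. Treat welds as unit-width lines.
Centroid: x̄ = 2×7.5×3.75 / 25 = 2.25 in from the vertical weld.
Polar moment about centroid: J = I_x + I_y = [10³/12 + 2×7.5×5²] + [10×2.25² + 2(7.5³/12 + 7.5×1.5²)] = 613 in³.
Direct shear f_v = P/L_w = 106 / 25 = 4.24 kip/in (vertical).
Torsion M = P·e = 106 × 11.5 = 1219 kip·in.
Critical point at (x, y) = (5.25, 5) from centroid. f_tx = M·y/J = 9.943 kip/in; f_ty = M·x/J = 10.44 kip/in.
Resultant f_max = √[f_tx² + (f_v + f_ty)²] = √[9.943² + (4.24 + 10.44)²] = 17.73 kip/in.
Capacity per unit length: φr_n = 0.75 × 0.6 × 90 × (0.707 × 0.5) = 14.32 kip/in.
17.73 > 14.32 → NOT adequate.

f_max ≈ 17.7 kip/in; NOT adequate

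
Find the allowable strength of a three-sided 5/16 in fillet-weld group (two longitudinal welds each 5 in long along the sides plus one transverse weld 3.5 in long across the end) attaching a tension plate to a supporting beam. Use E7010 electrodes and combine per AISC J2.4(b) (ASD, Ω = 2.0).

R_n/Ω ≈ 63.8 kips

E70XX → F_EXX = 70 ksi.
t_e = 0.707 × 0.3125 = 0.2209 in.
R_nwl = 0.6 × 70 × 0.2209 × 10 = 92.79 kips (longitudinal, 2 welds).
R_nwt = 0.6 × 70 × 0.2209 × 3.5 = 32.48 kips (transverse, base value).
(i) R_nwl + R_nwt = 125.3 kips; (ii) 0.85 R_nwl + 1.5 R_nwt = 127.6 kips.
R_n = max = 127.6 kips [governs: (ii)]; R_n/Ω = 63.8 kips.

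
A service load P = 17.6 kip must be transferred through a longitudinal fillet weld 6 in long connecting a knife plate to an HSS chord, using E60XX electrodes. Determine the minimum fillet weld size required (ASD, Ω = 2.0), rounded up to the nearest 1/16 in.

w = 1/4 in

E60XX → F_EXX = 60 ksi.
Total weld length L = 6 in.
Required throat t_e = P × Ω / (0.6 F_EXX × L) = 17.6 × 2.0 / (0.6 × 60 × 6) = 0.163 in.
Required leg w = t_e / 0.707 = 0.2305 in → use 1/4 in.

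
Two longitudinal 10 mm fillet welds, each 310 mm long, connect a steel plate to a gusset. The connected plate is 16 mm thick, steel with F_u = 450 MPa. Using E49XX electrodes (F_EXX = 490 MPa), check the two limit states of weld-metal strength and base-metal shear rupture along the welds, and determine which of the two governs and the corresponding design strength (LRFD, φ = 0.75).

t_e = 0.707 × 10 = 7.07 mm; L = 620 mm.
Weld metal: φR_n = 0.75 × 0.6 × 490 × 7.07 × 620 × 10⁻³ = 966.5 kN.
Base metal (shear rupture): φR_n = 0.75 × 0.6 × 450 × 16 × 620 × 10⁻³ = 2009 kN.
Governing: weld metal.

φR_n ≈ 967 kN (weld metal governs)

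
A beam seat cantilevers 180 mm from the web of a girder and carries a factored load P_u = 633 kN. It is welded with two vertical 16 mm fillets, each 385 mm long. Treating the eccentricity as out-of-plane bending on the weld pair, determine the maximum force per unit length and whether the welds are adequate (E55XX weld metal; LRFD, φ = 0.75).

f_max ≈ 2450 N/mm; adequate

E55XX → F_EXX = 550 MPa.
L_w = 2 × 385 = 770 mm; section modulus (unit throat) S = 2 × L²/6 = 49410 mm².
Direct shear f_v = P/L_w = 633×10³/770 = 822.1 N/mm.
Moment M = P × e = 633×10³ × 180 = 113940000 N·mm; bending f_b = M/S = 2306 N/mm.
f_max = √(f_v² + f_b²) = √(822.1² + 2306²) = 2448 N/mm.
φr_n = 0.75 × 0.6 × 550 × (0.707 × 16) = 2800 N/mm → adequate.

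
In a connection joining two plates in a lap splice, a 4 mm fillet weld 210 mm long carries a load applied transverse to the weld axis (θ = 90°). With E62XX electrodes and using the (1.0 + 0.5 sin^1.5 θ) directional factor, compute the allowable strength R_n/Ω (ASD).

E62XX → F_EXX = 620 MPa.
t_e = 0.707 × 4 = 2.828 mm; A_we = 2.828 × 210 = 593.9 mm².
Directional factor: 1.0 + 0.5 sin^1.5(90°) = 1.5.
F_nw = 0.6 × 620 × 1.5 = 558 MPa.
R_n/Ω = (558 × 593.9) / 2.0 × 10⁻³ = 165.7 kN.

R_n/Ω ≈ 166 kN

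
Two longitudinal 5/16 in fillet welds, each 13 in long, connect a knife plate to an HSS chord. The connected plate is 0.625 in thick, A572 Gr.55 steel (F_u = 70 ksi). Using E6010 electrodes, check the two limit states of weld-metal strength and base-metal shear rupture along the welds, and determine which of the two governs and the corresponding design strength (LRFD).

E60XX → F_EXX = 60 ksi.
t_e = 0.707 × 0.3125 = 0.2209 in; L = 26 in.
Weld metal: φR_n = 0.75 × 0.6 × 60 × 0.2209 × 26 = 155.1 kip.
Base metal (shear rupture): φR_n = 0.75 × 0.6 × 70 × 0.625 × 26 = 511.9 kip.
Governing: weld metal.

φR_n ≈ 155 kip (weld metal governs)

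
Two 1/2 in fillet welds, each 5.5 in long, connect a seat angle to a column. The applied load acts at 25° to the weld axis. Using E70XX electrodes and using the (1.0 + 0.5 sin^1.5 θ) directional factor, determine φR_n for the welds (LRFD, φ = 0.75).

φR_n ≈ 139 kip

E70XX → F_EXX = 70 ksi.
t_e = 0.707 × 0.5 = 0.3535 in; A_we = 0.3535 × 11 = 3.888 in².
Directional factor: 1.0 + 0.5 sin^1.5(25°) = 1.137.
F_nw = 0.6 × 70 × 1.137 = 47.77 ksi.
φR_n = 0.75 × 47.77 × 3.888 = 139.3 kip.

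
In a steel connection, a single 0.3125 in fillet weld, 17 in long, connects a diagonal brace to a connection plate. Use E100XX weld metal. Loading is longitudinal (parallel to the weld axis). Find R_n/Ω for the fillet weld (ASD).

R_n/Ω ≈ 113 kip

E100XX → F_EXX = 100 ksi.
Effective throat t_e = 0.707 × 0.3125 = 0.2209 in.
Total length L = 17 in; A_we = 0.2209 × 17 = 3.756 in².
F_nw = 0.6 F_EXX = 0.6 × 100 = 60 ksi.
R_n = 60 × 3.756 = 225.4 kip; R_n/Ω = 225.4/2.0 = 112.7 kip.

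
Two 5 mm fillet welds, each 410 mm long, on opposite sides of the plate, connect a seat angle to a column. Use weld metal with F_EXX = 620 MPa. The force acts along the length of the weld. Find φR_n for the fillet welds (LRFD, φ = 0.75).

Effective throat t_e = 0.707 × 5 = 3.535 mm.
Total length L = 820 mm; A_we = 3.535 × 820 = 2899 mm².
F_nw = 0.6 F_EXX = 0.6 × 620 = 372 MPa.
φR_n = 0.75 × 372 × 2899 × 10⁻³ = 808.7 kN.

φR_n ≈ 809 kN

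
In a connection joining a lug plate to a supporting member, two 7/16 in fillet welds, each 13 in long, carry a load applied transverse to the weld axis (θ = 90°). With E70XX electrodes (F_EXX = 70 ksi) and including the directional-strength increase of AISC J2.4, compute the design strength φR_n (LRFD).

t_e = 0.707 × 0.4375 = 0.3093 in; A_we = 0.3093 × 26 = 8.042 in².
Directional factor: 1.0 + 0.5 sin^1.5(90°) = 1.5.
F_nw = 0.6 × 70 × 1.5 = 63 ksi.
φR_n = 0.75 × 63 × 8.042 = 380 kip.

φR_n ≈ 380 kip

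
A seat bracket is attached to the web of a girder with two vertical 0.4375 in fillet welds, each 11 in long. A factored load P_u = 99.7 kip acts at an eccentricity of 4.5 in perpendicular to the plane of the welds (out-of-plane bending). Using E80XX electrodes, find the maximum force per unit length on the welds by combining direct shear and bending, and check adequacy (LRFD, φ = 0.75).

f_max ≈ 12 kip/in; NOT adequate

E80XX → F_EXX = 80 ksi.
L_w = 2 × 11 = 22 in; section modulus (unit throat) S = 2 × L²/6 = 40.33 in².
Direct shear f_v = P/L_w = 99.7/22 = 4.532 kip/in.
Moment M = P × e = 99.7 × 4.5 = 448.65 kip·in; bending f_b = M/S = 11.12 kip/in.
f_max = √(f_v² + f_b²) = √(4.532² + 11.12²) = 12.01 kip/in.
φr_n = 0.75 × 0.6 × 80 × (0.707 × 0.4375) = 11.14 kip/in → NOT adequate.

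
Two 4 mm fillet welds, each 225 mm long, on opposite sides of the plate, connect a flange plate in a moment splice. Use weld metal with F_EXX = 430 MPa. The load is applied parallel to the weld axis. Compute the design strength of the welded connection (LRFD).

Effective throat t_e = 0.707 × 4 = 2.828 mm.
Total length L = 450 mm; A_we = 2.828 × 450 = 1273 mm².
F_nw = 0.6 F_EXX = 0.6 × 430 = 258 MPa.
φR_n = 0.75 × 258 × 1273 × 10⁻³ = 246.2 kN.

φR_n ≈ 246 kN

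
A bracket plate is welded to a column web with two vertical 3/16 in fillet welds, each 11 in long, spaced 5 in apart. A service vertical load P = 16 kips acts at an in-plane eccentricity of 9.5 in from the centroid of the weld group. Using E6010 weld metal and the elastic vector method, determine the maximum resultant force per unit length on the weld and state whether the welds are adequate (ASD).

f_max ≈ 2.93 kip/in; NOT adequate

E60XX → F_EXX = 60 ksi.
Total weld length L_w = 22 in. Treat welds as unit-width lines.
Polar moment about centroid: J = 2[d³/12 + d(b/2)²] = 2[11³/12 + 11×2.5²] = 359.3 in³.
Direct shear f_v = P/L_w = 16 / 22 = 0.7273 kip/in (vertical).
Torsion M = P·e = 16 × 9.5 = 152 kip·in.
Critical point at (x, y) = (2.5, 5.5) from centroid. f_tx = M·y/J = 2.327 kip/in; f_ty = M·x/J = 1.058 kip/in.
Resultant f_max = √[f_tx² + (f_v + f_ty)²] = √[2.327² + (0.7273 + 1.058)²] = 2.932 kip/in.
Capacity per unit length: r_n/Ω = (1/2.0) × 0.6 × 60 × (0.707 × 0.1875) = 2.386 kip/in.
2.932 > 2.386 → NOT adequate.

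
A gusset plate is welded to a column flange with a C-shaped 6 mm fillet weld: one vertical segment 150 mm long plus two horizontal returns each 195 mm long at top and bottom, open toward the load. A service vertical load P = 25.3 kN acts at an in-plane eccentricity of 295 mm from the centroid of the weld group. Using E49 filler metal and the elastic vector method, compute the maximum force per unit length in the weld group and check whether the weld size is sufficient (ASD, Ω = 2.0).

E49XX → F_EXX = 490 MPa.
Total weld length L_w = 540 mm. Treat welds as unit-width lines.
Centroid: x̄ = 2×195×97.5 / 540 = 70.42 mm from the vertical weld.
Polar moment about centroid: J = I_x + I_y = [150³/12 + 2×195×75²] + [150×70.42² + 2(195³/12 + 195×27.08²)] = 4741000 mm³.
Direct shear f_v = P/L_w = 25.3×10³ / 540 = 46.85 N/mm (vertical).
Torsion M = P·e = 25.3×10³ × 295 = 7463500 N·mm.
Critical point at (x, y) = (124.6, 75) from centroid. f_tx = M·y/J = 118.1 N/mm; f_ty = M·x/J = 196.1 N/mm.
Resultant f_max = √[f_tx² + (f_v + f_ty)²] = √[118.1² + (46.85 + 196.1)²] = 270.2 N/mm.
Capacity per unit length: r_n/Ω = (1/2.0) × 0.6 × 490 × (0.707 × 6) = 623.6 N/mm.
270.2 ≤ 623.6 → adequate.

f_max ≈ 270 N/mm; adequate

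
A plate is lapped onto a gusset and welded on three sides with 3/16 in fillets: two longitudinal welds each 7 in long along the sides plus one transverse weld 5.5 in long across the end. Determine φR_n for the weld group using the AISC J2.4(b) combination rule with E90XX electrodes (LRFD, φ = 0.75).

E90XX → F_EXX = 90 ksi.
t_e = 0.707 × 0.1875 = 0.1326 in.
R_nwl = 0.6 × 90 × 0.1326 × 14 = 100.2 kip (longitudinal, 2 welds).
R_nwt = 0.6 × 90 × 0.1326 × 5.5 = 39.37 kip (transverse, base value).
(i) R_nwl + R_nwt = 139.6 kip; (ii) 0.85 R_nwl + 1.5 R_nwt = 144.2 kip.
R_n = max = 144.2 kip [governs: (ii)]; φR_n = 108.2 kip.

φR_n ≈ 108 kip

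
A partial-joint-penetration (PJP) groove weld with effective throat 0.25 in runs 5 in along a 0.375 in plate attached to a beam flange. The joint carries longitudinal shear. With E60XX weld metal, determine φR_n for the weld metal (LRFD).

φR_n ≈ 33.8 kip

E60XX → F_EXX = 60 ksi.
Effective throat (given) t_e = 0.25 in.
A_we = 0.25 × 5 = 1.25 in².
F_nw = 0.6 F_EXX = 36 ksi.
φR_n = 0.75 × 36 × 1.25 = 33.75 kip.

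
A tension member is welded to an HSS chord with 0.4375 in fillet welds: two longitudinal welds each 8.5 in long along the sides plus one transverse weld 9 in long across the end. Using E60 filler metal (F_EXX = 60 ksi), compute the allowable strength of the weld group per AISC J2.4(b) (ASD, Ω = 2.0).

t_e = 0.707 × 0.4375 = 0.3093 in.
R_nwl = 0.6 × 60 × 0.3093 × 17 = 189.3 kips (longitudinal, 2 welds).
R_nwt = 0.6 × 60 × 0.3093 × 9 = 100.2 kips (transverse, base value).
(i) R_nwl + R_nwt = 289.5 kips; (ii) 0.85 R_nwl + 1.5 R_nwt = 311.2 kips.
R_n = max = 311.2 kips [governs: (ii)]; R_n/Ω = 155.6 kips.

R_n/Ω ≈ 156 kips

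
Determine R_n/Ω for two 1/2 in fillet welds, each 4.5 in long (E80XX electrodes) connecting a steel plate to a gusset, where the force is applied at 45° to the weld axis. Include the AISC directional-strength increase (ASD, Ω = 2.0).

R_n/Ω ≈ 99.1 kips

E80XX → F_EXX = 80 ksi.
t_e = 0.707 × 0.5 = 0.3535 in; A_we = 0.3535 × 9 = 3.181 in².
Directional factor: 1.0 + 0.5 sin^1.5(45°) = 1.297.
F_nw = 0.6 × 80 × 1.297 = 62.27 ksi.
R_n/Ω = (62.27 × 3.181) / 2.0 = 99.06 kips.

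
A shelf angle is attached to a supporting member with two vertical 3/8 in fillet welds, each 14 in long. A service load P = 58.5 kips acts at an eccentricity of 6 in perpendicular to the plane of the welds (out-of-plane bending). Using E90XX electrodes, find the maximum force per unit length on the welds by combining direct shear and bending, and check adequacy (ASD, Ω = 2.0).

f_max ≈ 5.76 kip/in; adequate

E90XX → F_EXX = 90 ksi.
L_w = 2 × 14 = 28 in; section modulus (unit throat) S = 2 × L²/6 = 65.33 in².
Direct shear f_v = P/L_w = 58.5/28 = 2.089 kip/in.
Moment M = P × e = 58.5 × 6 = 351 kip·in; bending f_b = M/S = 5.372 kip/in.
f_max = √(f_v² + f_b²) = √(2.089² + 5.372²) = 5.764 kip/in.
r_n/Ω = (1/2.0) × 0.6 × 90 × (0.707 × 0.375) = 7.158 kip/in → adequate.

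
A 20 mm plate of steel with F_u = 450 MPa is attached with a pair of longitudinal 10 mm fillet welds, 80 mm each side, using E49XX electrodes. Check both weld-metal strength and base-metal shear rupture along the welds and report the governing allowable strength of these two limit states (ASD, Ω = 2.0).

E49XX → F_EXX = 490 MPa.
t_e = 0.707 × 10 = 7.07 mm; L = 160 mm.
Weld metal: R_n/Ω = (1/2.0) × 0.6 × 490 × 7.07 × 160 × 10⁻³ = 166.3 kN.
Base metal (shear rupture): R_n/Ω = (1/2.0) × 0.6 × 450 × 20 × 160 × 10⁻³ = 432 kN.
Governing: weld metal.

R_n/Ω ≈ 166 kN (weld metal governs)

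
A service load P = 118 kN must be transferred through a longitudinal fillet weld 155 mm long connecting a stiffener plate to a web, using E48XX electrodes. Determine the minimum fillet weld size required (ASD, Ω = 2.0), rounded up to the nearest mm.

E48XX → F_EXX = 480 MPa.
Total weld length L = 155 mm.
Required throat t_e = P × Ω / (0.6 F_EXX × L) = 118 × 2.0 / (0.6 × 480 × 155 × 10⁻³) = 5.287 mm.
Required leg w = t_e / 0.707 = 7.478 mm → use 8 mm.

w = 8 mm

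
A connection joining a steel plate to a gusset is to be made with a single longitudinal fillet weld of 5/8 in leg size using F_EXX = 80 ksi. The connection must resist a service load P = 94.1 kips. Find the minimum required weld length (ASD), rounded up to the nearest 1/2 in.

L = 9 in

Throat t_e = 0.707 × 0.625 = 0.4419 in.
r_n/Ω = (0.6 × 80 × 0.4419) / 2.0 = 10.6 kip/in.
L_req = P / (r_n/Ω) = 94.1 / 10.6 = 8.873 in total.
Round up → use L = 9 in.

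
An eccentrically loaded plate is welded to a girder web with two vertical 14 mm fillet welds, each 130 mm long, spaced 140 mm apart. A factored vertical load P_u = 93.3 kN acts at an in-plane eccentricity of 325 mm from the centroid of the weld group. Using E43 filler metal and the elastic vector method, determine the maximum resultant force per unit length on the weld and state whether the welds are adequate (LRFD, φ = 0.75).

E43XX → F_EXX = 430 MPa.
Total weld length L_w = 260 mm. Treat welds as unit-width lines.
Polar moment about centroid: J = 2[d³/12 + d(b/2)²] = 2[130³/12 + 130×70²] = 1640000 mm³.
Direct shear f_v = P/L_w = 93.3×10³ / 260 = 358.8 N/mm (vertical).
Torsion M = P·e = 93.3×10³ × 325 = 30322000 N·mm.
Critical point at (x, y) = (70, 65) from centroid. f_tx = M·y/J = 1202 N/mm; f_ty = M·x/J = 1294 N/mm.
Resultant f_max = √[f_tx² + (f_v + f_ty)²] = √[1202² + (358.8 + 1294)²] = 2044 N/mm.
Capacity per unit length: φr_n = 0.75 × 0.6 × 430 × (0.707 × 14) = 1915 N/mm.
2044 > 1915 → NOT adequate.

f_max ≈ 2040 N/mm; NOT adequate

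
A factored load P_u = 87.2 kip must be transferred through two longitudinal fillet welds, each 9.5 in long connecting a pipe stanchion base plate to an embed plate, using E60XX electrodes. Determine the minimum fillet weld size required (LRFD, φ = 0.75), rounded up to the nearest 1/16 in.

w = 1/4 in

E60XX → F_EXX = 60 ksi.
Total weld length L = 19 in.
Required throat t_e = P_u / (φ × 0.6 F_EXX × L) = 87.2 / (0.75 × 0.6 × 60 × 19) = 0.17 in.
Required leg w = t_e / 0.707 = 0.2404 in → use 1/4 in.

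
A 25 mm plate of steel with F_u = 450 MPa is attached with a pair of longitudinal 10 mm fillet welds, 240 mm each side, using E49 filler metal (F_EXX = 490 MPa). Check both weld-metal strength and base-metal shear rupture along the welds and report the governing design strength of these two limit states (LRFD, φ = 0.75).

t_e = 0.707 × 10 = 7.07 mm; L = 480 mm.
Weld metal: φR_n = 0.75 × 0.6 × 490 × 7.07 × 480 × 10⁻³ = 748.3 kN.
Base metal (shear rupture): φR_n = 0.75 × 0.6 × 450 × 25 × 480 × 10⁻³ = 2430 kN.
Governing: weld metal.

φR_n ≈ 748 kN (weld metal governs)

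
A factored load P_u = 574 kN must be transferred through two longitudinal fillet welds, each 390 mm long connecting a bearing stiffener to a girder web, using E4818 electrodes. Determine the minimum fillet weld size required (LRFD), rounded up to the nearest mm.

w = 5 mm

E48XX → F_EXX = 480 MPa.
Total weld length L = 780 mm.
Required throat t_e = P_u / (φ × 0.6 F_EXX × L) = 574 / (0.75 × 0.6 × 480 × 780 × 10⁻³) = 3.407 mm.
Required leg w = t_e / 0.707 = 4.819 mm → use 5 mm.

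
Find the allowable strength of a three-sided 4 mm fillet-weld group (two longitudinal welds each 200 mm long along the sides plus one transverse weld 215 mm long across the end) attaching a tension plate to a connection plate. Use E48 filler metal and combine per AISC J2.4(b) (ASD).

R_n/Ω ≈ 270 kN

E48XX → F_EXX = 480 MPa.
t_e = 0.707 × 4 = 2.828 mm.
R_nwl = 0.6 × 480 × 2.828 × 400 × 10⁻³ = 325.8 kN (longitudinal, 2 welds).
R_nwt = 0.6 × 480 × 2.828 × 215 × 10⁻³ = 175.1 kN (transverse, base value).
(i) R_nwl + R_nwt = 500.9 kN; (ii) 0.85 R_nwl + 1.5 R_nwt = 539.6 kN.
R_n = max = 539.6 kN [governs: (ii)]; R_n/Ω = 269.8 kN.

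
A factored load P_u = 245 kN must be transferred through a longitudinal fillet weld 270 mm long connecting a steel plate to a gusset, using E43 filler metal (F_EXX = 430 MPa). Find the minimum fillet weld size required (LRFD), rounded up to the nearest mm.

w = 7 mm

Total weld length L = 270 mm.
Required throat t_e = P_u / (φ × 0.6 F_EXX × L) = 245 / (0.75 × 0.6 × 430 × 270 × 10⁻³) = 4.689 mm.
Required leg w = t_e / 0.707 = 6.633 mm → use 7 mm.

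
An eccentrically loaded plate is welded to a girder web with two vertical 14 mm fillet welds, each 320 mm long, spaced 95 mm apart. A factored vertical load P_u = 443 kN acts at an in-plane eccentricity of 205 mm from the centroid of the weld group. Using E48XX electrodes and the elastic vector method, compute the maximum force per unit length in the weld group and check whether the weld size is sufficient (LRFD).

E48XX → F_EXX = 480 MPa.
Total weld length L_w = 640 mm. Treat welds as unit-width lines.
Polar moment about centroid: J = 2[d³/12 + d(b/2)²] = 2[320³/12 + 320×47.5²] = 6905000 mm³.
Direct shear f_v = P/L_w = 443×10³ / 640 = 692.2 N/mm (vertical).
Torsion M = P·e = 443×10³ × 205 = 90815000 N·mm.
Critical point at (x, y) = (47.5, 160) from centroid. f_tx = M·y/J = 2104 N/mm; f_ty = M·x/J = 624.7 N/mm.
Resultant f_max = √[f_tx² + (f_v + f_ty)²] = √[2104² + (692.2 + 624.7)²] = 2482 N/mm.
Capacity per unit length: φr_n = 0.75 × 0.6 × 480 × (0.707 × 14) = 2138 N/mm.
2482 > 2138 → NOT adequate.

f_max ≈ 2480 N/mm; NOT adequate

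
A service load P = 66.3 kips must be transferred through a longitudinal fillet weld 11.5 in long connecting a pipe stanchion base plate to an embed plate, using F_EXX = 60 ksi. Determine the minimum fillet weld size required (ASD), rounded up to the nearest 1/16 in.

w = 1/2 in

Total weld length L = 11.5 in.
Required throat t_e = P × Ω / (0.6 F_EXX × L) = 66.3 × 2.0 / (0.6 × 60 × 11.5) = 0.3203 in.
Required leg w = t_e / 0.707 = 0.453 in → use 1/2 in.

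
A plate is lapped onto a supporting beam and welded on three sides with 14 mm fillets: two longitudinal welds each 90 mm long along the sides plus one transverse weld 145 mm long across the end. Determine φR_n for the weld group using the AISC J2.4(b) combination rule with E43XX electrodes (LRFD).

φR_n ≈ 710 kN

E43XX → F_EXX = 430 MPa.
t_e = 0.707 × 14 = 9.898 mm.
R_nwl = 0.6 × 430 × 9.898 × 180 × 10⁻³ = 459.7 kN (longitudinal, 2 welds).
R_nwt = 0.6 × 430 × 9.898 × 145 × 10⁻³ = 370.3 kN (transverse, base value).
(i) R_nwl + R_nwt = 829.9 kN; (ii) 0.85 R_nwl + 1.5 R_nwt = 946.1 kN.
R_n = max = 946.1 kN [governs: (ii)]; φR_n = 709.6 kN.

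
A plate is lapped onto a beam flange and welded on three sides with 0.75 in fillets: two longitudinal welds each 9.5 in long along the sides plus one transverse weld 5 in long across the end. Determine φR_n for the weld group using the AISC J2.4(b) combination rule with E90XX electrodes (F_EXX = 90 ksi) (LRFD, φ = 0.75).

t_e = 0.707 × 0.75 = 0.5302 in.
R_nwl = 0.6 × 90 × 0.5302 × 19 = 544 kips (longitudinal, 2 welds).
R_nwt = 0.6 × 90 × 0.5302 × 5 = 143.2 kips (transverse, base value).
(i) R_nwl + R_nwt = 687.2 kips; (ii) 0.85 R_nwl + 1.5 R_nwt = 677.2 kips.
R_n = max = 687.2 kips [governs: (i)]; φR_n = 515.4 kips.

φR_n ≈ 515 kips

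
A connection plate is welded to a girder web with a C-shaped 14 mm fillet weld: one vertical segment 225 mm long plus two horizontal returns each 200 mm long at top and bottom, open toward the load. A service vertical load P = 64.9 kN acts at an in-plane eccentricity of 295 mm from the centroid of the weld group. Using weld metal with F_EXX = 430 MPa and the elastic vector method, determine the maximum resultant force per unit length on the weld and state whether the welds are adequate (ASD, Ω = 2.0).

Total weld length L_w = 625 mm. Treat welds as unit-width lines.
Centroid: x̄ = 2×200×100 / 625 = 64 mm from the vertical weld.
Polar moment about centroid: J = I_x + I_y = [225³/12 + 2×200×112.5²] + [225×64² + 2(200³/12 + 200×36²)] = 8785000 mm³.
Direct shear f_v = P/L_w = 64.9×10³ / 625 = 103.8 N/mm (vertical).
Torsion M = P·e = 64.9×10³ × 295 = 19146000 N·mm.
Critical point at (x, y) = (136, 112.5) from centroid. f_tx = M·y/J = 245.2 N/mm; f_ty = M·x/J = 296.4 N/mm.
Resultant f_max = √[f_tx² + (f_v + f_ty)²] = √[245.2² + (103.8 + 296.4)²] = 469.4 N/mm.
Capacity per unit length: r_n/Ω = (1/2.0) × 0.6 × 430 × (0.707 × 14) = 1277 N/mm.
469.4 ≤ 1277 → adequate.

f_max ≈ 469 N/mm; adequate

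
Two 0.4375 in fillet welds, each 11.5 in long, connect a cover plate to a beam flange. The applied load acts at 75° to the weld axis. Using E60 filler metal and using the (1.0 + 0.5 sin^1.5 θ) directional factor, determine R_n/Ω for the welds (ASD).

R_n/Ω ≈ 189 kips

E60XX → F_EXX = 60 ksi.
t_e = 0.707 × 0.4375 = 0.3093 in; A_we = 0.3093 × 23 = 7.114 in².
Directional factor: 1.0 + 0.5 sin^1.5(75°) = 1.475.
F_nw = 0.6 × 60 × 1.475 = 53.09 ksi.
R_n/Ω = (53.09 × 7.114) / 2.0 = 188.8 kips.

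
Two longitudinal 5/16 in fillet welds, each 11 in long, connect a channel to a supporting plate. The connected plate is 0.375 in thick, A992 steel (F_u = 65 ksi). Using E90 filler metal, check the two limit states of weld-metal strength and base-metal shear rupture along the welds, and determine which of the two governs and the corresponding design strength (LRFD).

E90XX → F_EXX = 90 ksi.
t_e = 0.707 × 0.3125 = 0.2209 in; L = 22 in.
Weld metal: φR_n = 0.75 × 0.6 × 90 × 0.2209 × 22 = 196.9 kips.
Base metal (shear rupture): φR_n = 0.75 × 0.6 × 65 × 0.375 × 22 = 241.3 kips.
Governing: weld metal.

φR_n ≈ 197 kips (weld metal governs)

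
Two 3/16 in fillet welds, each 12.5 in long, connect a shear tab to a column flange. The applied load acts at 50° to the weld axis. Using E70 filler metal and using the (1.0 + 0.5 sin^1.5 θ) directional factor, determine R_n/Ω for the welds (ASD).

R_n/Ω ≈ 92.9 kips

E70XX → F_EXX = 70 ksi.
t_e = 0.707 × 0.1875 = 0.1326 in; A_we = 0.1326 × 25 = 3.314 in².
Directional factor: 1.0 + 0.5 sin^1.5(50°) = 1.335.
F_nw = 0.6 × 70 × 1.335 = 56.08 ksi.
R_n/Ω = (56.08 × 3.314) / 2.0 = 92.93 kips.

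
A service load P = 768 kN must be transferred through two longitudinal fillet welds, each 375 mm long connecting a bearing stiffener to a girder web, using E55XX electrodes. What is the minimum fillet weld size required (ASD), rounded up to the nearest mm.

w = 9 mm

E55XX → F_EXX = 550 MPa.
Total weld length L = 750 mm.
Required throat t_e = P × Ω / (0.6 F_EXX × L) = 768 × 2.0 / (0.6 × 550 × 750 × 10⁻³) = 6.206 mm.
Required leg w = t_e / 0.707 = 8.778 mm → use 9 mm.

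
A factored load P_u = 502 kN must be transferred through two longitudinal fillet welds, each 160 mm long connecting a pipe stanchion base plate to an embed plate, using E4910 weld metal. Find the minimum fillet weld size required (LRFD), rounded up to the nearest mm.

w = 11 mm

E49XX → F_EXX = 490 MPa.
Total weld length L = 320 mm.
Required throat t_e = P_u / (φ × 0.6 F_EXX × L) = 502 / (0.75 × 0.6 × 490 × 320 × 10⁻³) = 7.115 mm.
Required leg w = t_e / 0.707 = 10.06 mm → use 11 mm.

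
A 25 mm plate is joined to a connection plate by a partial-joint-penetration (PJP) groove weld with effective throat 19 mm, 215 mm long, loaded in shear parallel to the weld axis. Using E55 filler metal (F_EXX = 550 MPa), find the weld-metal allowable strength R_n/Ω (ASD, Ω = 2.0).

R_n/Ω ≈ 674 kN

Effective throat (given) t_e = 19 mm.
A_we = 19 × 215 = 4085 mm².
F_nw = 0.6 F_EXX = 330 MPa.
R_n/Ω = (330 × 4085) / 2.0 × 10⁻³ = 674 kN.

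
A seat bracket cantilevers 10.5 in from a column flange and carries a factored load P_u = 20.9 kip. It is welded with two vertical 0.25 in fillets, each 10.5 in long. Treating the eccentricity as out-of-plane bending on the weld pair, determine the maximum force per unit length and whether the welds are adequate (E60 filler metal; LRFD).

E60XX → F_EXX = 60 ksi.
L_w = 2 × 10.5 = 21 in; section modulus (unit throat) S = 2 × L²/6 = 36.75 in².
Direct shear f_v = P/L_w = 20.9/21 = 0.9952 kip/in.
Moment M = P × e = 20.9 × 10.5 = 219.45 kip·in; bending f_b = M/S = 5.971 kip/in.
f_max = √(f_v² + f_b²) = √(0.9952² + 5.971²) = 6.054 kip/in.
φr_n = 0.75 × 0.6 × 60 × (0.707 × 0.25) = 4.772 kip/in → NOT adequate.

f_max ≈ 6.05 kip/in; NOT adequate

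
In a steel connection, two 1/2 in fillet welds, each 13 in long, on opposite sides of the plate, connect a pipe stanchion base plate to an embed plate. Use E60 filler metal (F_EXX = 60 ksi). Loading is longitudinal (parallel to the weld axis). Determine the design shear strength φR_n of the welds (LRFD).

φR_n ≈ 248 kips

Effective throat t_e = 0.707 × 0.5 = 0.3535 in.
Total length L = 26 in; A_we = 0.3535 × 26 = 9.191 in².
F_nw = 0.6 F_EXX = 0.6 × 60 = 36 ksi.
φR_n = 0.75 × 36 × 9.191 = 248.2 kips.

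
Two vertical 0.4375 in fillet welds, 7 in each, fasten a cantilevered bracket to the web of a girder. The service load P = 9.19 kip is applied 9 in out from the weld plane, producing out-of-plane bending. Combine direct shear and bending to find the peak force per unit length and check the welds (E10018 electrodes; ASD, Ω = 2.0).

E100XX → F_EXX = 100 ksi.
L_w = 2 × 7 = 14 in; section modulus (unit throat) S = 2 × L²/6 = 16.33 in².
Direct shear f_v = P/L_w = 9.19/14 = 0.6564 kip/in.
Moment M = P × e = 9.19 × 9 = 82.71 kip·in; bending f_b = M/S = 5.064 kip/in.
f_max = √(f_v² + f_b²) = √(0.6564² + 5.064²) = 5.106 kip/in.
r_n/Ω = (1/2.0) × 0.6 × 100 × (0.707 × 0.4375) = 9.279 kip/in → adequate.

f_max ≈ 5.11 kip/in; adequate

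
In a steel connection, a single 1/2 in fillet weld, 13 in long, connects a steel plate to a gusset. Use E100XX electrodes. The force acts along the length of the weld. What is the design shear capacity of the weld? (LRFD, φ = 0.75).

E100XX → F_EXX = 100 ksi.
Effective throat t_e = 0.707 × 0.5 = 0.3535 in.
Total length L = 13 in; A_we = 0.3535 × 13 = 4.595 in².
F_nw = 0.6 F_EXX = 0.6 × 100 = 60 ksi.
φR_n = 0.75 × 60 × 4.595 = 206.8 kip.

φR_n ≈ 207 kip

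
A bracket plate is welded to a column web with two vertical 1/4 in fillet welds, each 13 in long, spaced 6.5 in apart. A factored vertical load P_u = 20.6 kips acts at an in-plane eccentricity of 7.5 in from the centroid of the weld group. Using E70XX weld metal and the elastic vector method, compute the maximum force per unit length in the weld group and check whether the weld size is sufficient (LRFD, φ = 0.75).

f_max ≈ 2.22 kip/in; adequate

E70XX → F_EXX = 70 ksi.
Total weld length L_w = 26 in. Treat welds as unit-width lines.
Polar moment about centroid: J = 2[d³/12 + d(b/2)²] = 2[13³/12 + 13×3.25²] = 640.8 in³.
Direct shear f_v = P/L_w = 20.6 / 26 = 0.7923 kip/in (vertical).
Torsion M = P·e = 20.6 × 7.5 = 154.5 kip·in.
Critical point at (x, y) = (3.25, 6.5) from centroid. f_tx = M·y/J = 1.567 kip/in; f_ty = M·x/J = 0.7836 kip/in.
Resultant f_max = √[f_tx² + (f_v + f_ty)²] = √[1.567² + (0.7923 + 0.7836)²] = 2.223 kip/in.
Capacity per unit length: φr_n = 0.75 × 0.6 × 70 × (0.707 × 0.25) = 5.568 kip/in.
2.223 ≤ 5.568 → adequate.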